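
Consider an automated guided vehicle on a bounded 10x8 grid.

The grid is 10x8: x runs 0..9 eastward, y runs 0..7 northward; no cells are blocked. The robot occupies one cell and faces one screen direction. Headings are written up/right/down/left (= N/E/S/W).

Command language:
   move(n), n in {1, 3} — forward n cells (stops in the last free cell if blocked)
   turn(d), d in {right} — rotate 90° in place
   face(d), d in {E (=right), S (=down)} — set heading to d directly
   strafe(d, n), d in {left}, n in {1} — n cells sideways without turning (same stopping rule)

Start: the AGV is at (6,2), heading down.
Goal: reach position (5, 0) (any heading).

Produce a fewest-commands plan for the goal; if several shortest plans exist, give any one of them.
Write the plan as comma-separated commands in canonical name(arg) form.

move(3), turn(right), move(1)

from: at (6,2), heading down
t=1 move(3) ⇒ at (6,0), heading down
t=2 turn(right) ⇒ at (6,0), heading left
t=3 move(1) ⇒ at (5,0), heading left
nothing shorter than 3 reaches the goal.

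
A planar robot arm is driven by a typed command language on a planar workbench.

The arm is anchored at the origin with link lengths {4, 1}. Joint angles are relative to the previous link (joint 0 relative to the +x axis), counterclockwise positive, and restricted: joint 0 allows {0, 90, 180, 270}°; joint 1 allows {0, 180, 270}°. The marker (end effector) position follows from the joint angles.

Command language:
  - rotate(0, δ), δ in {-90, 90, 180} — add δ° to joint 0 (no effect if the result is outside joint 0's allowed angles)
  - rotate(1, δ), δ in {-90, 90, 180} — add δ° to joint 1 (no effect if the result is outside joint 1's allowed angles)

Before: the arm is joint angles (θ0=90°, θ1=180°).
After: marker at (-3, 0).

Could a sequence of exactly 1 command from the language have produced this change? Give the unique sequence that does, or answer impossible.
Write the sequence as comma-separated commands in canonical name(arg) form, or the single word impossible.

from: joint angles (θ0=90°, θ1=180°)
step 1 (rotate(0, 90)): joint angles (θ0=180°, θ1=180°)
uniquely the one of 6 1-step routes that fits.

rotate(0, 90)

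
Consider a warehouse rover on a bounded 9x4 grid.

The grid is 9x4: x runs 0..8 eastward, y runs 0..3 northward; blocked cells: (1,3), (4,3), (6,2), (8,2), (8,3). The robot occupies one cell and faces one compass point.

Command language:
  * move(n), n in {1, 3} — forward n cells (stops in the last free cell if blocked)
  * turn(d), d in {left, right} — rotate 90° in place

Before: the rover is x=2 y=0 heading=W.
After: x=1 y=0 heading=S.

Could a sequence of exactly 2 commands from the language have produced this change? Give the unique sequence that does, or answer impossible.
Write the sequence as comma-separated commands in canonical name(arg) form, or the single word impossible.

key: order matters: swapping move(1) and turn(left) lands elsewhere
initial: x=2 y=0 heading=W
1. move(1) → x=1 y=0 heading=W
2. turn(left) → x=1 y=0 heading=S
no rival 2-sequence matches.

move(1), turn(left)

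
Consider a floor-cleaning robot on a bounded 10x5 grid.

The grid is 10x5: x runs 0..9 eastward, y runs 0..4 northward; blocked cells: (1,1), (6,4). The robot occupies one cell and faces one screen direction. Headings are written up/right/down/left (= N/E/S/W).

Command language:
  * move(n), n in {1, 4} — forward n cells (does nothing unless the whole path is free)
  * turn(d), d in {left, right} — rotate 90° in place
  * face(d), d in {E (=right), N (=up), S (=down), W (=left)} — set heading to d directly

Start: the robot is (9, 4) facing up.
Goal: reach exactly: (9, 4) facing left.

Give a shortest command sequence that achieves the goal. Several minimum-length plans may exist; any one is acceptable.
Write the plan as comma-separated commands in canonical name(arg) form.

face(W)

initial: (9, 4) facing up
step 1 (face(W)): (9, 4) facing left
no 0-step plan works, so 1 is optimal.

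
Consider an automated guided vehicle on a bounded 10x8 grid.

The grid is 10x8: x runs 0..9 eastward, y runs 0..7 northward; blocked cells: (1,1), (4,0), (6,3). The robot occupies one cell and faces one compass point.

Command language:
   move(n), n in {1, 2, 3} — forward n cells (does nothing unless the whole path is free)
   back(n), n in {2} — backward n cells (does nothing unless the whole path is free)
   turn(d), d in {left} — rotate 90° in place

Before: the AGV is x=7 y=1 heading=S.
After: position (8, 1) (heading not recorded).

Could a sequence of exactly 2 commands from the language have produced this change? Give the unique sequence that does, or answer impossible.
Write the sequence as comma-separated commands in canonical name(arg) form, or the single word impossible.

turn(left), move(1)

key: order matters: swapping turn(left) and move(1) lands elsewhere
t0: x=7 y=1 heading=S
t=1 turn(left) ⇒ x=7 y=1 heading=E
t=2 move(1) ⇒ x=8 y=1 heading=E
uniquely the one of 25 2-step routes that fits.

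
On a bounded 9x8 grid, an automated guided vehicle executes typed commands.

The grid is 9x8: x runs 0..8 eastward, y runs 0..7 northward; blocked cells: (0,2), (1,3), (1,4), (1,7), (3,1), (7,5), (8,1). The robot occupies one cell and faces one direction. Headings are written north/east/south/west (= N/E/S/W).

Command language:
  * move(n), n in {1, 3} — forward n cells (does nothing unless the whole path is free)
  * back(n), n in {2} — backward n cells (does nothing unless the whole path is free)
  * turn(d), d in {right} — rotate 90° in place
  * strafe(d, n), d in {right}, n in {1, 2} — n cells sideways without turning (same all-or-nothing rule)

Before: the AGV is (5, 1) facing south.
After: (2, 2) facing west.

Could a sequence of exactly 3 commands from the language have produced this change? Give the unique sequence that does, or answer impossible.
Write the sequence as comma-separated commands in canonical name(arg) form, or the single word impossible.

turn(right), strafe(right, 1), move(3)

key: running move(3) before turn(right) would end elsewhere — order is forced
start: (5, 1) facing south
step 1 (turn(right)): (5, 1) facing west
step 2 (strafe(right, 1)): (5, 2) facing west
step 3 (move(3)): (2, 2) facing west
no rival 3-sequence matches.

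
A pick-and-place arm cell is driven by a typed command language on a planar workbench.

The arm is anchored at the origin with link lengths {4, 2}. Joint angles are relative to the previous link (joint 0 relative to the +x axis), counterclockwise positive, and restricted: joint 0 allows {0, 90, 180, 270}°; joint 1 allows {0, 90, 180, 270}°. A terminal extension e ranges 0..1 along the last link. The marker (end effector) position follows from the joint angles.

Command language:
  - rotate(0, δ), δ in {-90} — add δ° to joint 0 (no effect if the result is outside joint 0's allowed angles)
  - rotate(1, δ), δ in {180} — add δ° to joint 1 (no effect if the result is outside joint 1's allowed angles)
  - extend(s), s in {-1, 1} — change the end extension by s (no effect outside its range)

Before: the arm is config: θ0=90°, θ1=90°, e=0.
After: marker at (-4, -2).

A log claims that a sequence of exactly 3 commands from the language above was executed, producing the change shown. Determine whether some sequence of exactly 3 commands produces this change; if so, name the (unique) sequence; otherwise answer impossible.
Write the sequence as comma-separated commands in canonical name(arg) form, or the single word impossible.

start: config: θ0=90°, θ1=90°, e=0
[1] after rotate(0, -90): config: θ0=0°, θ1=90°, e=0
[2] after rotate(0, -90): config: θ0=270°, θ1=90°, e=0
[3] after rotate(0, -90): config: θ0=180°, θ1=90°, e=0
no other 3-command option fits: unique.

rotate(0, -90), rotate(0, -90), rotate(0, -90)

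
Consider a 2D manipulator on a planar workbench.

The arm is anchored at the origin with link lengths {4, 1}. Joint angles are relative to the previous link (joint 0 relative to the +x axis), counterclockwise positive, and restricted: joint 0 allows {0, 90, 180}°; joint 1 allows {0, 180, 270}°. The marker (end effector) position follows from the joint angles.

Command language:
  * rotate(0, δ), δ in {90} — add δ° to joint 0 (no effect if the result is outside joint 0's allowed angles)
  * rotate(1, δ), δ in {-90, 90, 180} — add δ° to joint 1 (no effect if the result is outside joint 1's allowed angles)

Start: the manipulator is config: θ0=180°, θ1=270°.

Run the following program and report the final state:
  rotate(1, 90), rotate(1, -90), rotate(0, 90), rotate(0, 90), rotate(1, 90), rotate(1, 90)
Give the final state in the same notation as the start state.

config: θ0=180°, θ1=0°

from: config: θ0=180°, θ1=270°
[1] after rotate(1, 90): config: θ0=180°, θ1=0°
[2] after rotate(1, -90): config: θ0=180°, θ1=270°
[3] after rotate(0, 90): config: θ0=180°, θ1=270°
[4] after rotate(0, 90): config: θ0=180°, θ1=270°
[5] after rotate(1, 90): config: θ0=180°, θ1=0°
[6] after rotate(1, 90): config: θ0=180°, θ1=0°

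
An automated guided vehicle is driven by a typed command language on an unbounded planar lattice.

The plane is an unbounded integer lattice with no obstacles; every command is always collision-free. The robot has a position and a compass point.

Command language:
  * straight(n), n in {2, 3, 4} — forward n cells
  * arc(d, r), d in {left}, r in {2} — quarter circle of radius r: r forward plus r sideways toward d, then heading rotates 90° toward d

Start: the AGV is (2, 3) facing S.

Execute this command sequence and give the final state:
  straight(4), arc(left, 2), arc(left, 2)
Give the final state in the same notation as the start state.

from: (2, 3) facing S
t=1 straight(4) ⇒ (2, -1) facing S
t=2 arc(left, 2) ⇒ (4, -3) facing E
t=3 arc(left, 2) ⇒ (6, -1) facing N

(6, -1) facing N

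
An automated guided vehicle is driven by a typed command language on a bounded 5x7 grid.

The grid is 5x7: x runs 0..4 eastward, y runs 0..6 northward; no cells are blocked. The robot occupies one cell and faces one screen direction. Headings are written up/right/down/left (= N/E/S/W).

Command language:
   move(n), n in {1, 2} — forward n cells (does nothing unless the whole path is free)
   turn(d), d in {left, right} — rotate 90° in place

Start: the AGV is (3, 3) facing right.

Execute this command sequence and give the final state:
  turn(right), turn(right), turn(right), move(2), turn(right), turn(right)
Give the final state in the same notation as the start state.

t0: (3, 3) facing right
[1] after turn(right): (3, 3) facing down
[2] after turn(right): (3, 3) facing left
[3] after turn(right): (3, 3) facing up
[4] after move(2): (3, 5) facing up
[5] after turn(right): (3, 5) facing right
[6] after turn(right): (3, 5) facing down

(3, 5) facing down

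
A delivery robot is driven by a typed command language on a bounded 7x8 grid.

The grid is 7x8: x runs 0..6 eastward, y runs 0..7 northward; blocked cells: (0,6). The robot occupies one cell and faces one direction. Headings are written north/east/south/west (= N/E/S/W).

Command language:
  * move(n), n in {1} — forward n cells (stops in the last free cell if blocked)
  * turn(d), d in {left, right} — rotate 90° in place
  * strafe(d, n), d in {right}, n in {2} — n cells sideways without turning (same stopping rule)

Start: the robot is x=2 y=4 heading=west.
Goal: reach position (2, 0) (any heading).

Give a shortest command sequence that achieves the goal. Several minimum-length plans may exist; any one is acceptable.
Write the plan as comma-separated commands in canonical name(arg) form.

begin: x=2 y=4 heading=west
[1] after turn(left): x=2 y=4 heading=south
[2] after turn(left): x=2 y=4 heading=east
[3] after strafe(right, 2): x=2 y=2 heading=east
[4] after strafe(right, 2): x=2 y=0 heading=east
nothing shorter than 4 reaches the goal.

turn(left), turn(left), strafe(right, 2), strafe(right, 2)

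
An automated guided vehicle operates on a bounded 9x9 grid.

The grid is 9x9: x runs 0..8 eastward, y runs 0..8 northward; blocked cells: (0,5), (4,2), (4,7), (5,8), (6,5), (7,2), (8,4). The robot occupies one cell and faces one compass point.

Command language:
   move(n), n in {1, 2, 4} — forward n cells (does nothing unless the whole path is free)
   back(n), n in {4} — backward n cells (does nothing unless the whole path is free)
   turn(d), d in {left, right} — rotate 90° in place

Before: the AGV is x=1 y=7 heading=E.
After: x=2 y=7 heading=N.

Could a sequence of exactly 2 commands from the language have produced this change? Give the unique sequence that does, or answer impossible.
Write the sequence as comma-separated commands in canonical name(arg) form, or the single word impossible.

move(1), turn(left)

key: running turn(left) before move(1) would end elsewhere — order is forced
begin: x=1 y=7 heading=E
[1] after move(1): x=2 y=7 heading=E
[2] after turn(left): x=2 y=7 heading=N
all 36 alternatives checked — unique.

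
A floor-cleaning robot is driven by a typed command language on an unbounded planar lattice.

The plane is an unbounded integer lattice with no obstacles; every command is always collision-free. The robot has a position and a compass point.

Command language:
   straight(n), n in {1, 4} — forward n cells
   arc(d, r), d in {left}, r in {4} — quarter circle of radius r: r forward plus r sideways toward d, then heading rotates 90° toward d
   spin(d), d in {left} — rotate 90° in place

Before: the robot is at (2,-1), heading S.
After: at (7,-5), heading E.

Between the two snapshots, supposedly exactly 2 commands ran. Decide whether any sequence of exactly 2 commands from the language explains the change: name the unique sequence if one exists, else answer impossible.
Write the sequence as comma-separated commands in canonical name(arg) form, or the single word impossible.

key: order matters: swapping arc(left, 4) and straight(1) lands elsewhere
initial: at (2,-1), heading S
step 1 (arc(left, 4)): at (6,-5), heading E
step 2 (straight(1)): at (7,-5), heading E
no other 2-command option fits: unique.

arc(left, 4), straight(1)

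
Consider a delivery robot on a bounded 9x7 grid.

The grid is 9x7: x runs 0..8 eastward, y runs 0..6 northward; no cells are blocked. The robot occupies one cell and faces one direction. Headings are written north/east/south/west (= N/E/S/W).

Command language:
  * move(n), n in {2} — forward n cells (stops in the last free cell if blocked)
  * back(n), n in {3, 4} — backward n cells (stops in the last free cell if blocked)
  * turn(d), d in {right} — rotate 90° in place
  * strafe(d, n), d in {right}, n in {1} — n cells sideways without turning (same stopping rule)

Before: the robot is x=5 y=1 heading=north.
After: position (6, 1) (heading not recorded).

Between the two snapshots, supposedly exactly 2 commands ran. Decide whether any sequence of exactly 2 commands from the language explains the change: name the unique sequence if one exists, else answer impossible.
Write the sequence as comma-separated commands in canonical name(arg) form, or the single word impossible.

strafe(right, 1), turn(right)

key: running turn(right) before strafe(right, 1) would end elsewhere — order is forced
begin: x=5 y=1 heading=north
t=1 strafe(right, 1) ⇒ x=6 y=1 heading=north
t=2 turn(right) ⇒ x=6 y=1 heading=east
no other 2-command option fits: unique.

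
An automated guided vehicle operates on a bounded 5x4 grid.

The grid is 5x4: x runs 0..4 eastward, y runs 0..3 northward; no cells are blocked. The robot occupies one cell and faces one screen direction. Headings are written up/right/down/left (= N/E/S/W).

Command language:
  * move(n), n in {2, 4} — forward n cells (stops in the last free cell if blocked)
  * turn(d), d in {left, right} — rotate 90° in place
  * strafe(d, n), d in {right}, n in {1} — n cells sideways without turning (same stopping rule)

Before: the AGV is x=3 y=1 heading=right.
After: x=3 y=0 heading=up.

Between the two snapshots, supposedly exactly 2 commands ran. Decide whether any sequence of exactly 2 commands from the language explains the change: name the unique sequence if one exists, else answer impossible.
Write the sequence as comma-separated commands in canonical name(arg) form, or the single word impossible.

key: order matters: swapping strafe(right, 1) and turn(left) lands elsewhere
initial: x=3 y=1 heading=right
[1] after strafe(right, 1): x=3 y=0 heading=right
[2] after turn(left): x=3 y=0 heading=up
no rival 2-sequence matches.

strafe(right, 1), turn(left)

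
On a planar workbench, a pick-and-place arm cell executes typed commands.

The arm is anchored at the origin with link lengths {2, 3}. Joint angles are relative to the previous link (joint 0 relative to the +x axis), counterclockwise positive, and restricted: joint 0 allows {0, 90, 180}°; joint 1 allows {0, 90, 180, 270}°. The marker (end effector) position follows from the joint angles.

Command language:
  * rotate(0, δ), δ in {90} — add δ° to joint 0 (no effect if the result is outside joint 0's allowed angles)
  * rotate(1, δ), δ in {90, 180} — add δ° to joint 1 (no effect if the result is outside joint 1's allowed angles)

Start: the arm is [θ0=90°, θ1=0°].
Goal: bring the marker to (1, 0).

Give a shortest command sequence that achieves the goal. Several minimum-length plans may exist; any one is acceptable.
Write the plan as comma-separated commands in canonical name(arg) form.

t0: [θ0=90°, θ1=0°]
t=1 rotate(0, 90) ⇒ [θ0=180°, θ1=0°]
t=2 rotate(1, 180) ⇒ [θ0=180°, θ1=180°]
nothing shorter than 2 reaches the goal.

rotate(0, 90), rotate(1, 180)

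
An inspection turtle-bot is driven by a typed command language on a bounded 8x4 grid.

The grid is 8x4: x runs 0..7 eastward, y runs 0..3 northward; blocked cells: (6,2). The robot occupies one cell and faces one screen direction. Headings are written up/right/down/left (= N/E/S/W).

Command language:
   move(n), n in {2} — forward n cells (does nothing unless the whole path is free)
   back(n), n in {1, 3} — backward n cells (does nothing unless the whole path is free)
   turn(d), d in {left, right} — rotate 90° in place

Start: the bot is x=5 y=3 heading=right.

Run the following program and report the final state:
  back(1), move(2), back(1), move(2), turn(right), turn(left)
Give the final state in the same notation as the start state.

x=7 y=3 heading=right

begin: x=5 y=3 heading=right
step 1 (back(1)): x=4 y=3 heading=right
step 2 (move(2)): x=6 y=3 heading=right
step 3 (back(1)): x=5 y=3 heading=right
step 4 (move(2)): x=7 y=3 heading=right
step 5 (turn(right)): x=7 y=3 heading=down
step 6 (turn(left)): x=7 y=3 heading=right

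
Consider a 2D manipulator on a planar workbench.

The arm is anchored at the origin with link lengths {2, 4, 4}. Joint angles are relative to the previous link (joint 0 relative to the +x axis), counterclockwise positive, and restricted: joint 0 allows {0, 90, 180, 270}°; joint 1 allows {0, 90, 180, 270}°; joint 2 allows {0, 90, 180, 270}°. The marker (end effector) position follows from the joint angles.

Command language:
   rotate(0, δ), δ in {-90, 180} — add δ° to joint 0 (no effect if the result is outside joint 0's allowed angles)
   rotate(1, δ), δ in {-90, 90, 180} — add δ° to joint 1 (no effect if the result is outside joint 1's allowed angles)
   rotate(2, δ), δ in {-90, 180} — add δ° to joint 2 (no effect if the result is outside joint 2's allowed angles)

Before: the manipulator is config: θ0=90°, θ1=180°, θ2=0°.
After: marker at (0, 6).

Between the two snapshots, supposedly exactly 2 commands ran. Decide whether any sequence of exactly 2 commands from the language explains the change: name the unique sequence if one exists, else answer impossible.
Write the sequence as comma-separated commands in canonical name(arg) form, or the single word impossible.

rotate(0, -90), rotate(0, -90)

start: config: θ0=90°, θ1=180°, θ2=0°
1. rotate(0, -90) → config: θ0=0°, θ1=180°, θ2=0°
2. rotate(0, -90) → config: θ0=270°, θ1=180°, θ2=0°
uniquely the one of 49 2-step routes that fits.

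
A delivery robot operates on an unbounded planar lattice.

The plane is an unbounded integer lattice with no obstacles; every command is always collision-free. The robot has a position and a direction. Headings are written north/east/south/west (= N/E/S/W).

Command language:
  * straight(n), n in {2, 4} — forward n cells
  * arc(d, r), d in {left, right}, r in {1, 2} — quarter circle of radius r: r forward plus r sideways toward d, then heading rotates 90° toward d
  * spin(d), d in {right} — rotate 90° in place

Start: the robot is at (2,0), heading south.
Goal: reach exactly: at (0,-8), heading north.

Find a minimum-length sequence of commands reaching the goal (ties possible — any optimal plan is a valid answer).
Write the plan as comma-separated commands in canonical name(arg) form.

t0: at (2,0), heading south
step 1 (straight(2)): at (2,-2), heading south
step 2 (straight(4)): at (2,-6), heading south
step 3 (arc(right, 2)): at (0,-8), heading west
step 4 (spin(right)): at (0,-8), heading north
nothing shorter than 4 reaches the goal.

straight(2), straight(4), arc(right, 2), spin(right)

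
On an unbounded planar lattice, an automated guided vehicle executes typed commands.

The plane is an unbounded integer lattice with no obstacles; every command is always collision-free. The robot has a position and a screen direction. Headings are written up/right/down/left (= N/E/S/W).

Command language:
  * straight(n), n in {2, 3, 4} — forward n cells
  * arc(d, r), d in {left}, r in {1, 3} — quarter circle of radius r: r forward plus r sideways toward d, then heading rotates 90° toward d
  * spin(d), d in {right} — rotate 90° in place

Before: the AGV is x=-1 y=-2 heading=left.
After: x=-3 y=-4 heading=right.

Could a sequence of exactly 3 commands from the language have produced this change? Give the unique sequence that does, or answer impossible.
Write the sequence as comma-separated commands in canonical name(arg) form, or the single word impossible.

straight(2), arc(left, 1), arc(left, 1)

key: running arc(left, 1) before straight(2) would end elsewhere — order is forced
t0: x=-1 y=-2 heading=left
step 1 (straight(2)): x=-3 y=-2 heading=left
step 2 (arc(left, 1)): x=-4 y=-3 heading=down
step 3 (arc(left, 1)): x=-3 y=-4 heading=right
no rival 3-sequence matches.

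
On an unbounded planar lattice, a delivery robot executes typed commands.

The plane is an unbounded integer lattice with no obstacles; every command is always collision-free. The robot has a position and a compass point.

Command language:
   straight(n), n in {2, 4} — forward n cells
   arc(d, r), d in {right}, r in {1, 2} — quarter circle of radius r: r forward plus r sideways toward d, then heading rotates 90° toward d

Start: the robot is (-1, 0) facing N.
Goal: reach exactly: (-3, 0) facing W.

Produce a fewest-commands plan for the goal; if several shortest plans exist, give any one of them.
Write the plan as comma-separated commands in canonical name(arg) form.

arc(right, 2), arc(right, 1), arc(right, 1), straight(4)

start: (-1, 0) facing N
1. arc(right, 2) → (1, 2) facing E
2. arc(right, 1) → (2, 1) facing S
3. arc(right, 1) → (1, 0) facing W
4. straight(4) → (-3, 0) facing W
nothing shorter than 4 reaches the goal.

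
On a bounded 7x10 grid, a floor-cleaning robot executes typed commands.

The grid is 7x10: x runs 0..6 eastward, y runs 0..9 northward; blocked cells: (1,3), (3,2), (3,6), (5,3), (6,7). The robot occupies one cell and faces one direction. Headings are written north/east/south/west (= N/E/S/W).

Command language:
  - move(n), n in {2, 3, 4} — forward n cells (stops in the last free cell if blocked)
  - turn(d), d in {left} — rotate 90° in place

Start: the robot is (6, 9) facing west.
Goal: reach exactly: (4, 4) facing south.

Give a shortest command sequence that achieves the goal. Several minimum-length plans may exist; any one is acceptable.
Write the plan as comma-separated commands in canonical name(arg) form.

initial: (6, 9) facing west
1. move(2) → (4, 9) facing west
2. turn(left) → (4, 9) facing south
3. move(3) → (4, 6) facing south
4. move(2) → (4, 4) facing south
shorter routes all fall short; 4 is best.

move(2), turn(left), move(3), move(2)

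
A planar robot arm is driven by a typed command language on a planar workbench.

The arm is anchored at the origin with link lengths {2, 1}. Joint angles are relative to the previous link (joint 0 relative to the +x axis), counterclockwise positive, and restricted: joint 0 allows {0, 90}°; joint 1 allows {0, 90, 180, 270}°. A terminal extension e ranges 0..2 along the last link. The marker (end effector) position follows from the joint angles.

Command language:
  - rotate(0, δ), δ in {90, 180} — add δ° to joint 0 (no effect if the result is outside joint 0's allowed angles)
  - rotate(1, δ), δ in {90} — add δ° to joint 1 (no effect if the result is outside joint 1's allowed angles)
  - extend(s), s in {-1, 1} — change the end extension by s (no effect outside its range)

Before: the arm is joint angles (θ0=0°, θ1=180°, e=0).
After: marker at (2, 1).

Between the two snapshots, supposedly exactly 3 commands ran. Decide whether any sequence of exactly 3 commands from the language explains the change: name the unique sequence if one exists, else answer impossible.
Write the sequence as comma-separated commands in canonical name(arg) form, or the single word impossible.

rotate(1, 90), rotate(1, 90), rotate(1, 90)

t0: joint angles (θ0=0°, θ1=180°, e=0)
step 1 (rotate(1, 90)): joint angles (θ0=0°, θ1=270°, e=0)
step 2 (rotate(1, 90)): joint angles (θ0=0°, θ1=0°, e=0)
step 3 (rotate(1, 90)): joint angles (θ0=0°, θ1=90°, e=0)
no other 3-command option fits: unique.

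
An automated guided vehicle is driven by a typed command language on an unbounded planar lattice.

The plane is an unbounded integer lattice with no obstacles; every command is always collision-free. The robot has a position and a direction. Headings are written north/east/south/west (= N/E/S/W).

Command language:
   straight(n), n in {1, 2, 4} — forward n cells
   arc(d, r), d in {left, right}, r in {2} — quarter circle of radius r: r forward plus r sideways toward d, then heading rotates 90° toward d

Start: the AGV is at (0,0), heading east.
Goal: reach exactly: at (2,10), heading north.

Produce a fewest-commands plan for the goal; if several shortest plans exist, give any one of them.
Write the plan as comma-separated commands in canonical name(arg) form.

arc(left, 2), straight(4), straight(4)

from: at (0,0), heading east
[1] after arc(left, 2): at (2,2), heading north
[2] after straight(4): at (2,6), heading north
[3] after straight(4): at (2,10), heading north
nothing shorter than 3 reaches the goal.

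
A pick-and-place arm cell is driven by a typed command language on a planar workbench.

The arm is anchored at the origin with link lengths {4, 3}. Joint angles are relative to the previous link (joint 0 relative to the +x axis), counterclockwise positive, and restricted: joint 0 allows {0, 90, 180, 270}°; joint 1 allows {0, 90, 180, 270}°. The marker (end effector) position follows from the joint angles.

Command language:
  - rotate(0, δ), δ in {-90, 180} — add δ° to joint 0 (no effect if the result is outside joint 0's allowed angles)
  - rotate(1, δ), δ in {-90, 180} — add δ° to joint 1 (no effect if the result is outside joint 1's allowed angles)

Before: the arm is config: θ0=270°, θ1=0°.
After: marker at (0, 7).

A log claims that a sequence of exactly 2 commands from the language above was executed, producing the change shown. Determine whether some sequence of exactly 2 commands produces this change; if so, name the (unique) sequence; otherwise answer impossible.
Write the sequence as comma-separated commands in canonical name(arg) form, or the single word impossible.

rotate(0, -90), rotate(0, -90)

from: config: θ0=270°, θ1=0°
step 1 (rotate(0, -90)): config: θ0=180°, θ1=0°
step 2 (rotate(0, -90)): config: θ0=90°, θ1=0°
no rival 2-sequence matches.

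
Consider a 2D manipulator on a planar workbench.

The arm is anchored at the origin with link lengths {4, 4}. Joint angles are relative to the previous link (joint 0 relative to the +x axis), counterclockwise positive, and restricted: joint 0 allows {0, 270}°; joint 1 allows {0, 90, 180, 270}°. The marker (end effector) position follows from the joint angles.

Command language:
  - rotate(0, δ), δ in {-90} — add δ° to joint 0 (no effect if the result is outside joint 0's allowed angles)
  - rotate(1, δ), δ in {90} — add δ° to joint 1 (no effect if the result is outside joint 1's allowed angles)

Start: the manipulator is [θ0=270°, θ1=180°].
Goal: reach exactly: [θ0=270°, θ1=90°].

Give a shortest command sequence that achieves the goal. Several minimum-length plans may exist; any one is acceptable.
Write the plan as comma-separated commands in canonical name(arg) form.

begin: [θ0=270°, θ1=180°]
step 1 (rotate(1, 90)): [θ0=270°, θ1=270°]
step 2 (rotate(1, 90)): [θ0=270°, θ1=0°]
step 3 (rotate(1, 90)): [θ0=270°, θ1=90°]
no 2-step plan works, so 3 is optimal.

rotate(1, 90), rotate(1, 90), rotate(1, 90)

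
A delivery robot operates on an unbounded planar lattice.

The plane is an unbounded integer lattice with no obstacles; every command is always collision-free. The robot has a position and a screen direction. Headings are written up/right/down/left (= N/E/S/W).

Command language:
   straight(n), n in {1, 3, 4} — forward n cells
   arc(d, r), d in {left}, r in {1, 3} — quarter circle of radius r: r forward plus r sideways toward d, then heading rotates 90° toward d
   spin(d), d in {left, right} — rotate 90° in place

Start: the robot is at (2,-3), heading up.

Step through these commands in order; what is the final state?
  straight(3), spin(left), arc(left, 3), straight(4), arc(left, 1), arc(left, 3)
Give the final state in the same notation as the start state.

begin: at (2,-3), heading up
step 1 (straight(3)): at (2,0), heading up
step 2 (spin(left)): at (2,0), heading left
step 3 (arc(left, 3)): at (-1,-3), heading down
step 4 (straight(4)): at (-1,-7), heading down
step 5 (arc(left, 1)): at (0,-8), heading right
step 6 (arc(left, 3)): at (3,-5), heading up

at (3,-5), heading up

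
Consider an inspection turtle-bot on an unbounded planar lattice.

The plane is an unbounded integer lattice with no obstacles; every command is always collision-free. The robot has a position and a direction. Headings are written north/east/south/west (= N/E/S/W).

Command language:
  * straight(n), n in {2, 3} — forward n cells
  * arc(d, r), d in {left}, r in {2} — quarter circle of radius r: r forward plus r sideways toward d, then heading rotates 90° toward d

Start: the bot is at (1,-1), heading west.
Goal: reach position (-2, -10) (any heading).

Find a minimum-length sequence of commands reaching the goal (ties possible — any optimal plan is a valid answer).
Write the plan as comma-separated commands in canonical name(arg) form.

begin: at (1,-1), heading west
step 1 (straight(3)): at (-2,-1), heading west
step 2 (arc(left, 2)): at (-4,-3), heading south
step 3 (straight(3)): at (-4,-6), heading south
step 4 (straight(2)): at (-4,-8), heading south
step 5 (arc(left, 2)): at (-2,-10), heading east
nothing shorter than 5 reaches the goal.

straight(3), arc(left, 2), straight(3), straight(2), arc(left, 2)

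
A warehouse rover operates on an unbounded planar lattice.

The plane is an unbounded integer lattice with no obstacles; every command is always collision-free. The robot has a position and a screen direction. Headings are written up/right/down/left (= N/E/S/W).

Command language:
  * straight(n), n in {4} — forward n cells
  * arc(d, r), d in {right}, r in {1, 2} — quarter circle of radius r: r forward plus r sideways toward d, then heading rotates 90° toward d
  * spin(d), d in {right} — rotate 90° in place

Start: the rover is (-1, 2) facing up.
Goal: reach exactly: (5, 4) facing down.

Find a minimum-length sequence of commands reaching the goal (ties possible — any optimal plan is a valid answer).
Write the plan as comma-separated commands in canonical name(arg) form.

arc(right, 2), straight(4), spin(right)

initial: (-1, 2) facing up
t=1 arc(right, 2) ⇒ (1, 4) facing right
t=2 straight(4) ⇒ (5, 4) facing right
t=3 spin(right) ⇒ (5, 4) facing down
minimal: 3 command(s), checked below 3.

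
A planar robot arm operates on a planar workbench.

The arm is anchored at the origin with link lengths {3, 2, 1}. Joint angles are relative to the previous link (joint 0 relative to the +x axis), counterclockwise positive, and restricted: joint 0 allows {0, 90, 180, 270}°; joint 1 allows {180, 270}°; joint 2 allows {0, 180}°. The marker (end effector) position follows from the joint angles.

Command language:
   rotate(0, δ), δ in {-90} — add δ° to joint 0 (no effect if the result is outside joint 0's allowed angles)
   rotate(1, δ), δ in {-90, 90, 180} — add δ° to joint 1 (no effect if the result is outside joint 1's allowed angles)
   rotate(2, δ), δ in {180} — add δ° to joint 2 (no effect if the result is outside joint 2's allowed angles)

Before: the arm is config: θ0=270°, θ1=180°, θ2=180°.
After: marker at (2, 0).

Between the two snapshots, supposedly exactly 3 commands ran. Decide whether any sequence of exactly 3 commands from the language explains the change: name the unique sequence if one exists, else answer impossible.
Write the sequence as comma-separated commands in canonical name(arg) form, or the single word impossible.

rotate(0, -90), rotate(0, -90), rotate(0, -90)

begin: config: θ0=270°, θ1=180°, θ2=180°
[1] after rotate(0, -90): config: θ0=180°, θ1=180°, θ2=180°
[2] after rotate(0, -90): config: θ0=90°, θ1=180°, θ2=180°
[3] after rotate(0, -90): config: θ0=0°, θ1=180°, θ2=180°
uniquely the one of 125 3-step routes that fits.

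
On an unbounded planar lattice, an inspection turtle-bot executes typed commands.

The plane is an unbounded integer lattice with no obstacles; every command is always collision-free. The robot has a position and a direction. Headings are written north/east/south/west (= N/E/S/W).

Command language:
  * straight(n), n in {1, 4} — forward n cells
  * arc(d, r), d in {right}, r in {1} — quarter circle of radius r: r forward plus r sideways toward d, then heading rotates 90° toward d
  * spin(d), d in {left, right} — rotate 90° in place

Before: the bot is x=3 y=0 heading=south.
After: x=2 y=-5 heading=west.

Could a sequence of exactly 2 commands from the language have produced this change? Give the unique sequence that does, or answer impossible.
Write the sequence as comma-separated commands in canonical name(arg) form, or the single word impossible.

key: running arc(right, 1) before straight(4) would end elsewhere — order is forced
begin: x=3 y=0 heading=south
step 1 (straight(4)): x=3 y=-4 heading=south
step 2 (arc(right, 1)): x=2 y=-5 heading=west
all 25 alternatives checked — unique.

straight(4), arc(right, 1)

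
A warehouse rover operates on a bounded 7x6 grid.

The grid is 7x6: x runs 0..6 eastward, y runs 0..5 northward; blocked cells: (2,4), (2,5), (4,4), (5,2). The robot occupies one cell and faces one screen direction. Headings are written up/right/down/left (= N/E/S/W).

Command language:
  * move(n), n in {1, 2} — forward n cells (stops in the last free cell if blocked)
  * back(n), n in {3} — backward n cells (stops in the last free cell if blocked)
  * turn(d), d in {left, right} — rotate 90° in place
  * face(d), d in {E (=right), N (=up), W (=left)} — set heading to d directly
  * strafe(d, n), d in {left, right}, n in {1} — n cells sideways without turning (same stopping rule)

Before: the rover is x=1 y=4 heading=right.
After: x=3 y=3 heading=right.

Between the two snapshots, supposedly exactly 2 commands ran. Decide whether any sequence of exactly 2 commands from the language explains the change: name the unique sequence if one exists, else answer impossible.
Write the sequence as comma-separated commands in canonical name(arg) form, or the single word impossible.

key: still facing E at the end — nothing in the sequence rotates
initial: x=1 y=4 heading=right
1. strafe(right, 1) → x=1 y=3 heading=right
2. move(2) → x=3 y=3 heading=right
all 100 alternatives checked — unique.

strafe(right, 1), move(2)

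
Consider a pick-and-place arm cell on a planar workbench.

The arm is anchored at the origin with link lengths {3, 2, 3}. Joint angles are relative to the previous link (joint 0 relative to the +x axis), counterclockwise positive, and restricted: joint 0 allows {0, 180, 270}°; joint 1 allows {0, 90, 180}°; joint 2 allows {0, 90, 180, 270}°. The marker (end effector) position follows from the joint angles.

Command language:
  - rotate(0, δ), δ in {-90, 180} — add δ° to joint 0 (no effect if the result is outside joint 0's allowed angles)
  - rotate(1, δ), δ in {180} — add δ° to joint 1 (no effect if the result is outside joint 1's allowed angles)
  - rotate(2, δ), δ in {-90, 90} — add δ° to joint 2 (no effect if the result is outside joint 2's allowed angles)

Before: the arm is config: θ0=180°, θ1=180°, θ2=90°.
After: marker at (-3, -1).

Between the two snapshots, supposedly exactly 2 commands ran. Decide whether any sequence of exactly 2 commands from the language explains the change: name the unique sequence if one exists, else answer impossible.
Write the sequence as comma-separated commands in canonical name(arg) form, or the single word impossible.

rotate(0, 180), rotate(0, -90)

key: order matters: swapping rotate(0, 180) and rotate(0, -90) lands elsewhere
start: config: θ0=180°, θ1=180°, θ2=90°
[1] after rotate(0, 180): config: θ0=0°, θ1=180°, θ2=90°
[2] after rotate(0, -90): config: θ0=270°, θ1=180°, θ2=90°
all 25 alternatives checked — unique.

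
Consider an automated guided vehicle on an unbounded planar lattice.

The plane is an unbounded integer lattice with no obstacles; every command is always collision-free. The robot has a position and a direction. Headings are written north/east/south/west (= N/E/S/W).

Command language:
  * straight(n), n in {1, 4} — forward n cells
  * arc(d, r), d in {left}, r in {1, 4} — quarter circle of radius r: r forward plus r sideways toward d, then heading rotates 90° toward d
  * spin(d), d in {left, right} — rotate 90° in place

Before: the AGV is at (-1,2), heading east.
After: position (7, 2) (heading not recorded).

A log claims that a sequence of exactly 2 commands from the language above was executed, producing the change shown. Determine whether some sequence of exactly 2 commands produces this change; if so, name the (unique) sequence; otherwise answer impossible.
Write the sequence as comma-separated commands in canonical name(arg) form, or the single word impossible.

begin: at (-1,2), heading east
step 1 (straight(4)): at (3,2), heading east
step 2 (straight(4)): at (7,2), heading east
uniquely the one of 36 2-step routes that fits.

straight(4), straight(4)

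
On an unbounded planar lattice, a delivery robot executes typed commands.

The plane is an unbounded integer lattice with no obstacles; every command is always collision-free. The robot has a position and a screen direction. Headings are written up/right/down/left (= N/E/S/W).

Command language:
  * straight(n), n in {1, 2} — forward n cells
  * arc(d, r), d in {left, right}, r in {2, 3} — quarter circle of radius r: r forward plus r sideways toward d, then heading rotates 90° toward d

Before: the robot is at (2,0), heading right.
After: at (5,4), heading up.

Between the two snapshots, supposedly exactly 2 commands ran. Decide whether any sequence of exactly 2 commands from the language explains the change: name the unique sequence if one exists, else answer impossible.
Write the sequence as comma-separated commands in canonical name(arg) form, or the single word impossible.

key: running straight(1) before arc(left, 3) would end elsewhere — order is forced
start: at (2,0), heading right
[1] after arc(left, 3): at (5,3), heading up
[2] after straight(1): at (5,4), heading up
all 36 alternatives checked — unique.

arc(left, 3), straight(1)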